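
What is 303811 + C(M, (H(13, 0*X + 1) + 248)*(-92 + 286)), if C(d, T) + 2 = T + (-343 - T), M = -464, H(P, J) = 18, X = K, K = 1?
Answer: 303466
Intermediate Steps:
X = 1
C(d, T) = -345 (C(d, T) = -2 + (T + (-343 - T)) = -2 - 343 = -345)
303811 + C(M, (H(13, 0*X + 1) + 248)*(-92 + 286)) = 303811 - 345 = 303466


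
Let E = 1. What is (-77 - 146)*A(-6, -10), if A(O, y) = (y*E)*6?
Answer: 13380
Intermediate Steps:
A(O, y) = 6*y (A(O, y) = (y*1)*6 = y*6 = 6*y)
(-77 - 146)*A(-6, -10) = (-77 - 146)*(6*(-10)) = -223*(-60) = 13380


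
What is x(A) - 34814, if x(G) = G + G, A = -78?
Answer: -34970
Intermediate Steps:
x(G) = 2*G
x(A) - 34814 = 2*(-78) - 34814 = -156 - 34814 = -34970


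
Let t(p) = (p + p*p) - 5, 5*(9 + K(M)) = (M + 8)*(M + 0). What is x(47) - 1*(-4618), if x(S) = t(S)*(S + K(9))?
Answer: 795183/5 ≈ 1.5904e+5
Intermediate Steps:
K(M) = -9 + M*(8 + M)/5 (K(M) = -9 + ((M + 8)*(M + 0))/5 = -9 + ((8 + M)*M)/5 = -9 + (M*(8 + M))/5 = -9 + M*(8 + M)/5)
t(p) = -5 + p + p**2 (t(p) = (p + p**2) - 5 = -5 + p + p**2)
x(S) = (108/5 + S)*(-5 + S + S**2) (x(S) = (-5 + S + S**2)*(S + (-9 + (1/5)*9**2 + (8/5)*9)) = (-5 + S + S**2)*(S + (-9 + (1/5)*81 + 72/5)) = (-5 + S + S**2)*(S + (-9 + 81/5 + 72/5)) = (-5 + S + S**2)*(S + 108/5) = (-5 + S + S**2)*(108/5 + S) = (108/5 + S)*(-5 + S + S**2))
x(47) - 1*(-4618) = (108 + 5*47)*(-5 + 47 + 47**2)/5 - 1*(-4618) = (108 + 235)*(-5 + 47 + 2209)/5 + 4618 = (1/5)*343*2251 + 4618 = 772093/5 + 4618 = 795183/5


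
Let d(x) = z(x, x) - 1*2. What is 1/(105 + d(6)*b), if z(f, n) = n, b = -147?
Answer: -1/483 ≈ -0.0020704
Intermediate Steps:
d(x) = -2 + x (d(x) = x - 1*2 = x - 2 = -2 + x)
1/(105 + d(6)*b) = 1/(105 + (-2 + 6)*(-147)) = 1/(105 + 4*(-147)) = 1/(105 - 588) = 1/(-483) = -1/483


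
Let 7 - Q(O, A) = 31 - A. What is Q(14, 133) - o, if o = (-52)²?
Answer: -2595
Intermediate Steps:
Q(O, A) = -24 + A (Q(O, A) = 7 - (31 - A) = 7 + (-31 + A) = -24 + A)
o = 2704
Q(14, 133) - o = (-24 + 133) - 1*2704 = 109 - 2704 = -2595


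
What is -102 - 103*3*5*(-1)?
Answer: 1443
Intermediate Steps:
-102 - 103*3*5*(-1) = -102 - 1545*(-1) = -102 - 103*(-15) = -102 + 1545 = 1443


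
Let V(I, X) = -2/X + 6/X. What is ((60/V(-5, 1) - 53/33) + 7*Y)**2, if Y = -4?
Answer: 232324/1089 ≈ 213.34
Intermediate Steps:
V(I, X) = 4/X
((60/V(-5, 1) - 53/33) + 7*Y)**2 = ((60/((4/1)) - 53/33) + 7*(-4))**2 = ((60/((4*1)) - 53*1/33) - 28)**2 = ((60/4 - 53/33) - 28)**2 = ((60*(1/4) - 53/33) - 28)**2 = ((15 - 53/33) - 28)**2 = (442/33 - 28)**2 = (-482/33)**2 = 232324/1089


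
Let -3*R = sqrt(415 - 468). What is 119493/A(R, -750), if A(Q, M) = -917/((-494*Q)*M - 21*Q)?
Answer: 14756549049*I*sqrt(53)/917 ≈ 1.1715e+8*I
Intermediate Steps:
R = -I*sqrt(53)/3 (R = -sqrt(415 - 468)/3 = -I*sqrt(53)/3 ≈ -2.4267*I)
A(Q, M) = -917/(-21*Q - 494*M*Q) (A(Q, M) = -917/(-494*M*Q - 21*Q) = -917/(-21*Q - 494*M*Q))
119493/A(R, -750) = 119493/((917/(((-I*sqrt(53)/3))*(21 + 494*(-750))))) = 119493/((917*(3*I*sqrt(53)/53)/(21 - 370500))) = 119493/((917*(3*I*sqrt(53)/53)/(-370479))) = 119493/((917*(3*I*sqrt(53)/53)*(-1/370479))) = 119493/((-917*I*sqrt(53)/6545129)) = 119493*(123493*I*sqrt(53)/917) = 14756549049*I*sqrt(53)/917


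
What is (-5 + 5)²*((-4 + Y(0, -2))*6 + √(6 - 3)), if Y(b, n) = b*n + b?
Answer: 0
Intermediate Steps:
Y(b, n) = b + b*n
(-5 + 5)²*((-4 + Y(0, -2))*6 + √(6 - 3)) = (-5 + 5)²*((-4 + 0*(1 - 2))*6 + √(6 - 3)) = 0²*((-4 + 0*(-1))*6 + √3) = 0*((-4 + 0)*6 + √3) = 0*(-4*6 + √3) = 0*(-24 + √3) = 0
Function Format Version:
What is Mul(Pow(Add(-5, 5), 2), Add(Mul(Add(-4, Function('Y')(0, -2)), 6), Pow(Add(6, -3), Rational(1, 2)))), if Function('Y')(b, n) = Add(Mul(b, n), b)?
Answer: 0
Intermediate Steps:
Function('Y')(b, n) = Add(b, Mul(b, n))
Mul(Pow(Add(-5, 5), 2), Add(Mul(Add(-4, Function('Y')(0, -2)), 6), Pow(Add(6, -3), Rational(1, 2)))) = Mul(Pow(Add(-5, 5), 2), Add(Mul(Add(-4, Mul(0, Add(1, -2))), 6), Pow(Add(6, -3), Rational(1, 2)))) = Mul(Pow(0, 2), Add(Mul(Add(-4, Mul(0, -1)), 6), Pow(3, Rational(1, 2)))) = Mul(0, Add(Mul(Add(-4, 0), 6), Pow(3, Rational(1, 2)))) = Mul(0, Add(Mul(-4, 6), Pow(3, Rational(1, 2)))) = Mul(0, Add(-24, Pow(3, Rational(1, 2)))) = 0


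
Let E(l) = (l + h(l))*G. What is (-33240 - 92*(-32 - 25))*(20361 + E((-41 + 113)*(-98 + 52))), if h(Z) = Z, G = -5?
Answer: -1497254076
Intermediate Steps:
E(l) = -10*l (E(l) = (l + l)*(-5) = (2*l)*(-5) = -10*l)
(-33240 - 92*(-32 - 25))*(20361 + E((-41 + 113)*(-98 + 52))) = (-33240 - 92*(-32 - 25))*(20361 - 10*(-41 + 113)*(-98 + 52)) = (-33240 - 92*(-57))*(20361 - 720*(-46)) = (-33240 + 5244)*(20361 - 10*(-3312)) = -27996*(20361 + 33120) = -27996*53481 = -1497254076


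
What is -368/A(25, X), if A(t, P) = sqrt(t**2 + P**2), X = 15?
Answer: -184*sqrt(34)/85 ≈ -12.622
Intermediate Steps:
A(t, P) = sqrt(P**2 + t**2)
-368/A(25, X) = -368/sqrt(15**2 + 25**2) = -368/sqrt(225 + 625) = -368*sqrt(34)/170 = -184*sqrt(34)/85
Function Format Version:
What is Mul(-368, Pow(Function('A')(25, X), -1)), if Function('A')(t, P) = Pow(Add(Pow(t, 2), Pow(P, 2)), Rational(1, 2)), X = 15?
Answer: Mul(Rational(-184, 85), Pow(34, Rational(1, 2))) ≈ -12.622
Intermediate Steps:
Function('A')(t, P) = Pow(Add(Pow(P, 2), Pow(t, 2)), Rational(1, 2))
Mul(-368, Pow(Function('A')(25, X), -1)) = Mul(-368, Pow(Pow(Add(Pow(15, 2), Pow(25, 2)), Rational(1, 2)), -1)) = Mul(-368, Pow(Pow(Add(225, 625), Rational(1, 2)), -1)) = Mul(-368, Pow(Pow(850, Rational(1, 2)), -1)) = Mul(-368, Pow(Mul(5, Pow(34, Rational(1, 2))), -1)) = Mul(-368, Mul(Rational(1, 170), Pow(34, Rational(1, 2)))) = Mul(Rational(-184, 85), Pow(34, Rational(1, 2)))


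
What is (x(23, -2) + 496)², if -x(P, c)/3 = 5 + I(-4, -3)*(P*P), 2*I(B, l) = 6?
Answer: 18318400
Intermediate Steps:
I(B, l) = 3 (I(B, l) = (½)*6 = 3)
x(P, c) = -15 - 9*P² (x(P, c) = -3*(5 + 3*(P*P)) = -3*(5 + 3*P²) = -15 - 9*P²)
(x(23, -2) + 496)² = ((-15 - 9*23²) + 496)² = ((-15 - 9*529) + 496)² = ((-15 - 4761) + 496)² = (-4776 + 496)² = (-4280)² = 18318400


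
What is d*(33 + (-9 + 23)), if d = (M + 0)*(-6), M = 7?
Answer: -1974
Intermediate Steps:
d = -42 (d = (7 + 0)*(-6) = 7*(-6) = -42)
d*(33 + (-9 + 23)) = -42*(33 + (-9 + 23)) = -42*(33 + 14) = -42*47 = -1974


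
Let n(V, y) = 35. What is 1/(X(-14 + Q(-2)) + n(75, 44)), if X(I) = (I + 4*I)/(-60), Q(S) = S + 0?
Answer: 3/109 ≈ 0.027523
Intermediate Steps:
Q(S) = S
X(I) = -I/12 (X(I) = (5*I)*(-1/60) = -I/12)
1/(X(-14 + Q(-2)) + n(75, 44)) = 1/(-(-14 - 2)/12 + 35) = 1/(-1/12*(-16) + 35) = 1/(4/3 + 35) = 1/(109/3) = 3/109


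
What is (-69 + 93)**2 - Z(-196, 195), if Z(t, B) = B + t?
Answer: 577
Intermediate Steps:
(-69 + 93)**2 - Z(-196, 195) = (-69 + 93)**2 - (195 - 196) = 24**2 - 1*(-1) = 576 + 1 = 577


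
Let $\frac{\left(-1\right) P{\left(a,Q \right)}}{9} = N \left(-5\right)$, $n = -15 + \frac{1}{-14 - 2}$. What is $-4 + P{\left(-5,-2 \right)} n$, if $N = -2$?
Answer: $\frac{10813}{8} \approx 1351.6$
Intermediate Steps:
$n = - \frac{241}{16}$ ($n = -15 + \frac{1}{-16} = -15 - \frac{1}{16} = - \frac{241}{16} \approx -15.063$)
$P{\left(a,Q \right)} = -90$ ($P{\left(a,Q \right)} = - 9 \left(\left(-2\right) \left(-5\right)\right) = \left(-9\right) 10 = -90$)
$-4 + P{\left(-5,-2 \right)} n = -4 - - \frac{10845}{8} = -4 + \frac{10845}{8} = \frac{10813}{8}$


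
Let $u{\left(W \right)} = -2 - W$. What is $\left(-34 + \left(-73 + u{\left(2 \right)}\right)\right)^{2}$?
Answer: $12321$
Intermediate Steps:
$\left(-34 + \left(-73 + u{\left(2 \right)}\right)\right)^{2} = \left(-34 - 77\right)^{2} = \left(-111\right)^{2} = 12321$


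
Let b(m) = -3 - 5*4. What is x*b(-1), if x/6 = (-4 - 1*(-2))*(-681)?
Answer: -187956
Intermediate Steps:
b(m) = -23 (b(m) = -3 - 20 = -23)
x = 8172 (x = 6*((-4 - 1*(-2))*(-681)) = 6*((-4 + 2)*(-681)) = 6*(-2*(-681)) = 6*1362 = 8172)
x*b(-1) = 8172*(-23) = -187956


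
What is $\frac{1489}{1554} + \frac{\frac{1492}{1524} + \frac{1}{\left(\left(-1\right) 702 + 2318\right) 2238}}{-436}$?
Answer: $\frac{16527033376033}{17289011302528} \approx 0.95593$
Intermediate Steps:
$\frac{1489}{1554} + \frac{\frac{1492}{1524} + \frac{1}{\left(\left(-1\right) 702 + 2318\right) 2238}}{-436} = 1489 \cdot \frac{1}{1554} + \left(1492 \cdot \frac{1}{1524} + \frac{1}{-702 + 2318} \cdot \frac{1}{2238}\right) \left(- \frac{1}{436}\right) = \frac{1489}{1554} + \left(\frac{373}{381} + \frac{1}{1616} \cdot \frac{1}{2238}\right) \left(- \frac{1}{436}\right) = \frac{1489}{1554} + \left(\frac{373}{381} + \frac{1}{3616608}\right) \left(- \frac{1}{436}\right) = \frac{1489}{1554} + \frac{449665055}{459309216} \left(- \frac{1}{436}\right) = \frac{1489}{1554} - \frac{449665055}{200258818176} = \frac{16527033376033}{17289011302528}$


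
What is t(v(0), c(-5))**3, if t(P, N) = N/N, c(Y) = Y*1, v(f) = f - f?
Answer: 1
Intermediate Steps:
v(f) = 0
c(Y) = Y
t(P, N) = 1
t(v(0), c(-5))**3 = 1**3 = 1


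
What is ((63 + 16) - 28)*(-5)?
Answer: -255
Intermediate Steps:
((63 + 16) - 28)*(-5) = (79 - 28)*(-5) = 51*(-5) = -255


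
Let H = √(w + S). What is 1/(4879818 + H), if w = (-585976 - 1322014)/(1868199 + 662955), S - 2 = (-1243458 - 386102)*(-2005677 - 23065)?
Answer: 6175785424986/25952765974798554349 - √5295101911381878615755823/25952765974798554349 ≈ 1.4930e-7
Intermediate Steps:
S = 3305956813522 (S = 2 + (-1243458 - 386102)*(-2005677 - 23065) = 2 - 1629560*(-2028742) = 2 + 3305956813520 = 3305956813522)
w = -953995/1265577 (w = -1907990/2531154 = -1907990*1/2531154 = -953995/1265577 ≈ -0.75380)
H = √5295101911381878615755823/1265577 (H = √(-953995/1265577 + 3305956813522) = √(4183942906185778199/1265577) = √5295101911381878615755823/1265577 ≈ 1.8182e+6)
1/(4879818 + H) = 1/(4879818 + √5295101911381878615755823/1265577)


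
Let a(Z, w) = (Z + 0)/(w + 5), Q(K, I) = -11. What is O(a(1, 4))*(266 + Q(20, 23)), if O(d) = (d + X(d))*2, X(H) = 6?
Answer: 9350/3 ≈ 3116.7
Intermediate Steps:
a(Z, w) = Z/(5 + w)
O(d) = 12 + 2*d (O(d) = (d + 6)*2 = (6 + d)*2 = 12 + 2*d)
O(a(1, 4))*(266 + Q(20, 23)) = (12 + 2*(1/(5 + 4)))*(266 - 11) = (12 + 2*(1/9))*255 = (12 + 2/9)*255 = (110/9)*255 = 9350/3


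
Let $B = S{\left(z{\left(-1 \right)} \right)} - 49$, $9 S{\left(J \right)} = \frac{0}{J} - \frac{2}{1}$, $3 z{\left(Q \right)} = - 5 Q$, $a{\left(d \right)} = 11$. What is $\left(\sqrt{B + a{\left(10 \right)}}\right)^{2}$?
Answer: $- \frac{344}{9} \approx -38.222$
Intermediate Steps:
$z{\left(Q \right)} = - \frac{5 Q}{3}$ ($z{\left(Q \right)} = \frac{\left(-5\right) Q}{3} = - \frac{5 Q}{3}$)
$S{\left(J \right)} = - \frac{2}{9}$ ($S{\left(J \right)} = \frac{\frac{0}{J} - \frac{2}{1}}{9} = \frac{0 - 2}{9} = \frac{1}{9} \left(-2\right) = - \frac{2}{9}$)
$B = - \frac{443}{9}$ ($B = - \frac{2}{9} - 49 = - \frac{443}{9} \approx -49.222$)
$\left(\sqrt{B + a{\left(10 \right)}}\right)^{2} = \left(\sqrt{- \frac{443}{9} + 11}\right)^{2} = \left(\sqrt{- \frac{344}{9}}\right)^{2} = \left(\frac{2 i \sqrt{86}}{3}\right)^{2} = - \frac{344}{9}$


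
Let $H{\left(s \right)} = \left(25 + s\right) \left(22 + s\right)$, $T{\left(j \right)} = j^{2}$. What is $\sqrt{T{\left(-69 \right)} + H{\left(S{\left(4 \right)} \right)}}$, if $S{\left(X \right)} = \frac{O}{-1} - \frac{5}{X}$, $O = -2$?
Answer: $\frac{\sqrt{85549}}{4} \approx 73.122$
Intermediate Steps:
$S{\left(X \right)} = 2 - \frac{5}{X}$ ($S{\left(X \right)} = - \frac{2}{-1} - \frac{5}{X} = \left(-2\right) \left(-1\right) - \frac{5}{X} = 2 - \frac{5}{X}$)
$H{\left(s \right)} = \left(22 + s\right) \left(25 + s\right)$
$\sqrt{T{\left(-69 \right)} + H{\left(S{\left(4 \right)} \right)}} = \sqrt{\left(-69\right)^{2} + \left(550 + \left(2 - \frac{5}{4}\right)^{2} + 47 \left(2 - \frac{5}{4}\right)\right)} = \sqrt{4761 + \left(550 + \left(2 - \frac{5}{4}\right)^{2} + 47 \left(2 - \frac{5}{4}\right)\right)} = \sqrt{4761 + \left(550 + \left(\frac{3}{4}\right)^{2} + 47 \cdot \frac{3}{4}\right)} = \sqrt{4761 + \left(550 + \frac{9}{16} + \frac{141}{4}\right)} = \sqrt{4761 + \frac{9373}{16}} = \sqrt{\frac{85549}{16}} = \frac{\sqrt{85549}}{4}$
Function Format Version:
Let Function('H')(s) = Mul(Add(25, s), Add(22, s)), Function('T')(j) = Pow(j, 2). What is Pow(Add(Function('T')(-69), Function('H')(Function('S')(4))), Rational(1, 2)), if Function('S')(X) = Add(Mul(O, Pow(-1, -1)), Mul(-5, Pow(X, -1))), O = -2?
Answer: Mul(Rational(1, 4), Pow(85549, Rational(1, 2))) ≈ 73.122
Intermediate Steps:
Function('S')(X) = Add(2, Mul(-5, Pow(X, -1))) (Function('S')(X) = Add(Mul(-2, Pow(-1, -1)), Mul(-5, Pow(X, -1))) = Add(Mul(-2, -1), Mul(-5, Pow(X, -1))) = Add(2, Mul(-5, Pow(X, -1))))
Function('H')(s) = Mul(Add(22, s), Add(25, s))
Pow(Add(Function('T')(-69), Function('H')(Function('S')(4))), Rational(1, 2)) = Pow(Add(Pow(-69, 2), Add(550, Pow(Add(2, Mul(-5, Pow(4, -1))), 2), Mul(47, Add(2, Mul(-5, Pow(4, -1)))))), Rational(1, 2)) = Pow(Add(4761, Add(550, Pow(Add(2, Mul(-5, Rational(1, 4))), 2), Mul(47, Add(2, Mul(-5, Rational(1, 4)))))), Rational(1, 2)) = Pow(Add(4761, Add(550, Pow(Add(2, Rational(-5, 4)), 2), Mul(47, Add(2, Rational(-5, 4))))), Rational(1, 2)) = Pow(Add(4761, Add(550, Pow(Rational(3, 4), 2), Mul(47, Rational(3, 4)))), Rational(1, 2)) = Pow(Add(4761, Add(550, Rational(9, 16), Rational(141, 4))), Rational(1, 2)) = Pow(Add(4761, Rational(9373, 16)), Rational(1, 2)) = Pow(Rational(85549, 16), Rational(1, 2)) = Mul(Rational(1, 4), Pow(85549, Rational(1, 2)))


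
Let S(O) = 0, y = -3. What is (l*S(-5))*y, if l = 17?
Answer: 0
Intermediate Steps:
(l*S(-5))*y = (17*0)*(-3) = 0*(-3) = 0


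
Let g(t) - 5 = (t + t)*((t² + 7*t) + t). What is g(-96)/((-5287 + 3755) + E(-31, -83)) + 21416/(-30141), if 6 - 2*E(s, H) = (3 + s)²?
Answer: 2873405495/3405933 ≈ 843.65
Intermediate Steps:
E(s, H) = 3 - (3 + s)²/2
g(t) = 5 + 2*t*(t² + 8*t) (g(t) = 5 + (t + t)*((t² + 7*t) + t) = 5 + (2*t)*(t² + 8*t) = 5 + 2*t*(t² + 8*t))
g(-96)/((-5287 + 3755) + E(-31, -83)) + 21416/(-30141) = (5 + 2*(-96)³ + 16*(-96)²)/((-5287 + 3755) + (3 - (3 - 31)²/2)) + 21416/(-30141) = (5 + 2*(-884736) + 16*9216)/(-1532 + (3 - ½*(-28)²)) + 21416*(-1/30141) = (5 - 1769472 + 147456)/(-1532 + (3 - ½*784)) - 21416/30141 = -1622011/(-1532 + (3 - 392)) - 21416/30141 = -1622011/(-1532 - 389) - 21416/30141 = -1622011/(-1921) - 21416/30141 = -1622011*(-1/1921) - 21416/30141 = 1622011/1921 - 21416/30141 = 2873405495/3405933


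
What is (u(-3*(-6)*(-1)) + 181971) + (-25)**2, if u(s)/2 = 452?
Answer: 183500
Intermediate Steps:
u(s) = 904 (u(s) = 2*452 = 904)
(u(-3*(-6)*(-1)) + 181971) + (-25)**2 = (904 + 181971) + (-25)**2 = 182875 + 625 = 183500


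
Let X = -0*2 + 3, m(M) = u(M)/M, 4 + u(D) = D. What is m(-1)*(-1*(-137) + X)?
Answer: 700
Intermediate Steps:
u(D) = -4 + D
m(M) = (-4 + M)/M
X = 3 (X = -1*0 + 3 = 0 + 3 = 3)
m(-1)*(-1*(-137) + X) = ((-4 - 1)/(-1))*(-1*(-137) + 3) = (-1*(-5))*(137 + 3) = 5*140 = 700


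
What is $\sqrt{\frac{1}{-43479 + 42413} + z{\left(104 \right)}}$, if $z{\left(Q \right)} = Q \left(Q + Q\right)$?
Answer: $\frac{\sqrt{24581651926}}{1066} \approx 147.08$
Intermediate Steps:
$z{\left(Q \right)} = 2 Q^{2}$ ($z{\left(Q \right)} = Q 2 Q = 2 Q^{2}$)
$\sqrt{\frac{1}{-43479 + 42413} + z{\left(104 \right)}} = \sqrt{\frac{1}{-43479 + 42413} + 2 \cdot 104^{2}} = \sqrt{\frac{1}{-1066} + 2 \cdot 10816} = \sqrt{- \frac{1}{1066} + 21632} = \sqrt{\frac{23059711}{1066}} = \frac{\sqrt{24581651926}}{1066}$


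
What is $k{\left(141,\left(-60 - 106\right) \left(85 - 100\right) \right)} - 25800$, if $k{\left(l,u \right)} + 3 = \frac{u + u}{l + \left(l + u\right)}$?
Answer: $- \frac{5960078}{231} \approx -25801.0$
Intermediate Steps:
$k{\left(l,u \right)} = -3 + \frac{2 u}{u + 2 l}$ ($k{\left(l,u \right)} = -3 + \frac{u + u}{l + \left(l + u\right)} = -3 + \frac{2 u}{u + 2 l}$)
$k{\left(141,\left(-60 - 106\right) \left(85 - 100\right) \right)} - 25800 = \frac{- \left(-60 - 106\right) \left(85 - 100\right) - 846}{\left(-60 - 106\right) \left(85 - 100\right) + 2 \cdot 141} - 25800 = \frac{- \left(-166\right) \left(-15\right) - 846}{\left(-166\right) \left(-15\right) + 282} - 25800 = \frac{\left(-1\right) 2490 - 846}{2490 + 282} - 25800 = \frac{-2490 - 846}{2772} - 25800 = \frac{1}{2772} \left(-3336\right) - 25800 = - \frac{278}{231} - 25800 = - \frac{5960078}{231}$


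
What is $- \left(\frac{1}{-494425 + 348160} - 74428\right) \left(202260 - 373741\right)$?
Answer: $- \frac{1866778420684501}{146265} \approx -1.2763 \cdot 10^{10}$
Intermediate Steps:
$- \left(\frac{1}{-494425 + 348160} - 74428\right) \left(202260 - 373741\right) = - \left(\frac{1}{-146265} - 74428\right) \left(-171481\right) = - \left(- \frac{1}{146265} - 74428\right) \left(-171481\right) = - \frac{\left(-10886211421\right) \left(-171481\right)}{146265} = \left(-1\right) \frac{1866778420684501}{146265} = - \frac{1866778420684501}{146265}$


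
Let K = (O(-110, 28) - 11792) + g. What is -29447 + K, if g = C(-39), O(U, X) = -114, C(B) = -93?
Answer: -41446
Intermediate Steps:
g = -93
K = -11999 (K = (-114 - 11792) - 93 = -11906 - 93 = -11999)
-29447 + K = -29447 - 11999 = -41446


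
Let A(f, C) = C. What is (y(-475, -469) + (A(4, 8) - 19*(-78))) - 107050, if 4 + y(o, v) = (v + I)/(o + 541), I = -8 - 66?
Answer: -2322589/22 ≈ -1.0557e+5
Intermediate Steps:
I = -74
y(o, v) = -4 + (-74 + v)/(541 + o) (y(o, v) = -4 + (v - 74)/(o + 541) = -4 + (-74 + v)/(541 + o))
(y(-475, -469) + (A(4, 8) - 19*(-78))) - 107050 = ((-2238 - 469 - 4*(-475))/(541 - 475) + (8 - 19*(-78))) - 107050 = ((-2238 - 469 + 1900)/66 + (8 + 1482)) - 107050 = ((1/66)*(-807) + 1490) - 107050 = (-269/22 + 1490) - 107050 = 32511/22 - 107050 = -2322589/22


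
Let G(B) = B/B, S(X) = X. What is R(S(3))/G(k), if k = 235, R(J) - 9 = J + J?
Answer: 15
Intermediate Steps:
R(J) = 9 + 2*J (R(J) = 9 + (J + J) = 9 + 2*J)
G(B) = 1
R(S(3))/G(k) = (9 + 2*3)/1 = (9 + 6)*1 = 15*1 = 15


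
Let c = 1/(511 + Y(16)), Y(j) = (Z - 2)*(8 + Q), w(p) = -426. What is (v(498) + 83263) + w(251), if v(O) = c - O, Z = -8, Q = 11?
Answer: 26430820/321 ≈ 82339.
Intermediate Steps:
Y(j) = -190 (Y(j) = (-8 - 2)*(8 + 11) = -10*19 = -190)
c = 1/321 (c = 1/(511 - 190) = 1/321 ≈ 0.0031153)
v(O) = 1/321 - O
(v(498) + 83263) + w(251) = ((1/321 - 1*498) + 83263) - 426 = ((1/321 - 498) + 83263) - 426 = (-159857/321 + 83263) - 426 = 26567566/321 - 426 = 26430820/321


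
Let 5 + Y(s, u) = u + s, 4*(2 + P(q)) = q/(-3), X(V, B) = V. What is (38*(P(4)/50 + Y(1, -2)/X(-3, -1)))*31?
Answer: 172577/75 ≈ 2301.0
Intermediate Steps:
P(q) = -2 - q/12 (P(q) = -2 + (q/(-3))/4 = -2 + (q*(-⅓))/4 = -2 + (-q/3)/4 = -2 - q/12)
Y(s, u) = -5 + s + u (Y(s, u) = -5 + (u + s) = -5 + (s + u) = -5 + s + u)
(38*(P(4)/50 + Y(1, -2)/X(-3, -1)))*31 = (38*((-2 - 1/12*4)/50 + (-5 + 1 - 2)/(-3)))*31 = (38*((-2 - ⅓)*(1/50) - 6*(-⅓)))*31 = (38*(-7/3*1/50 + 2))*31 = (38*(-7/150 + 2))*31 = (38*(293/150))*31 = (5567/75)*31 = 172577/75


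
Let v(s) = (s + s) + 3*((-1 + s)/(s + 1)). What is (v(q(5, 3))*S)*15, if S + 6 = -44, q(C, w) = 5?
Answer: -9000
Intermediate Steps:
S = -50 (S = -6 - 44 = -50)
v(s) = 2*s + 3*(-1 + s)/(1 + s) (v(s) = 2*s + 3*((-1 + s)/(1 + s)) = 2*s + 3*(-1 + s)/(1 + s))
(v(q(5, 3))*S)*15 = (((-3 + 2*5² + 5*5)/(1 + 5))*(-50))*15 = (((-3 + 2*25 + 25)/6)*(-50))*15 = (((-3 + 50 + 25)/6)*(-50))*15 = (((⅙)*72)*(-50))*15 = (12*(-50))*15 = -600*15 = -9000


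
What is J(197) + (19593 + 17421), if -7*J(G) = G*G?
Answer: 220289/7 ≈ 31470.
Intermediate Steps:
J(G) = -G²/7 (J(G) = -G*G/7 = -G²/7)
J(197) + (19593 + 17421) = -⅐*197² + (19593 + 17421) = -⅐*38809 + 37014 = -38809/7 + 37014 = 220289/7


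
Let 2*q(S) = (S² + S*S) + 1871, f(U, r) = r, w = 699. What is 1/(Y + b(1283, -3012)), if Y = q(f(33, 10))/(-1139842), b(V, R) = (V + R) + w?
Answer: -2279684/2348076591 ≈ -0.00097087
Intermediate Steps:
b(V, R) = 699 + R + V (b(V, R) = (V + R) + 699 = (R + V) + 699 = 699 + R + V)
q(S) = 1871/2 + S² (q(S) = ((S² + S*S) + 1871)/2 = ((S² + S²) + 1871)/2 = (2*S² + 1871)/2 = (1871 + 2*S²)/2 = 1871/2 + S²)
Y = -2071/2279684 (Y = (1871/2 + 10²)/(-1139842) = (1871/2 + 100)*(-1/1139842) = (2071/2)*(-1/1139842) = -2071/2279684 ≈ -0.00090846)
1/(Y + b(1283, -3012)) = 1/(-2071/2279684 + (699 - 3012 + 1283)) = 1/(-2071/2279684 - 1030) = 1/(-2348076591/2279684) = -2279684/2348076591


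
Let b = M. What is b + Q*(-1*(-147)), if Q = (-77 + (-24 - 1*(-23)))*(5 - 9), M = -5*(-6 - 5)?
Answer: 45919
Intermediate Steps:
M = 55 (M = -5*(-11) = 55)
Q = 312 (Q = (-77 + (-24 + 23))*(-4) = (-77 - 1)*(-4) = -78*(-4) = 312)
b = 55
b + Q*(-1*(-147)) = 55 + 312*(-1*(-147)) = 55 + 312*147 = 55 + 45864 = 45919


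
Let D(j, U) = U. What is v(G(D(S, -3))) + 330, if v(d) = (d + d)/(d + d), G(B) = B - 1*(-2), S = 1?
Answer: 331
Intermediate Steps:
G(B) = 2 + B (G(B) = B + 2 = 2 + B)
v(d) = 1 (v(d) = (2*d)/((2*d)) = (2*d)*(1/(2*d)) = 1)
v(G(D(S, -3))) + 330 = 1 + 330 = 331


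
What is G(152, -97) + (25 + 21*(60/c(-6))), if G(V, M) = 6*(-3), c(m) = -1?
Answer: -1253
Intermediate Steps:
G(V, M) = -18
G(152, -97) + (25 + 21*(60/c(-6))) = -18 + (25 + 21*(60/(-1))) = -18 + (25 + 21*(60*(-1))) = -18 + (25 + 21*(-60)) = -18 + (25 - 1260) = -18 - 1235 = -1253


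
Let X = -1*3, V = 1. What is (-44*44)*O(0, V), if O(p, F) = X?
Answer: 5808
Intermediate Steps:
X = -3
O(p, F) = -3
(-44*44)*O(0, V) = -44*44*(-3) = -1936*(-3) = 5808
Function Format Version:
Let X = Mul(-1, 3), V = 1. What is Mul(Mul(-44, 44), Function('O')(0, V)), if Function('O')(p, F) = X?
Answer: 5808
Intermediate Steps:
X = -3
Function('O')(p, F) = -3
Mul(Mul(-44, 44), Function('O')(0, V)) = Mul(Mul(-44, 44), -3) = Mul(-1936, -3) = 5808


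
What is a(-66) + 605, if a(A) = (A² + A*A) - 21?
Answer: 9296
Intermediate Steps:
a(A) = -21 + 2*A² (a(A) = (A² + A²) - 21 = 2*A² - 21 = -21 + 2*A²)
a(-66) + 605 = (-21 + 2*(-66)²) + 605 = (-21 + 2*4356) + 605 = (-21 + 8712) + 605 = 8691 + 605 = 9296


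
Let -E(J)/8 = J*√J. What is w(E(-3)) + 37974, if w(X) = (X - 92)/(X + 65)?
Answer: 226054970/5953 + 3768*I*√3/5953 ≈ 37973.0 + 1.0963*I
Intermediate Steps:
E(J) = -8*J^(3/2) (E(J) = -8*J*√J = -8*J^(3/2))
w(X) = (-92 + X)/(65 + X)
w(E(-3)) + 37974 = (-92 - (-24)*I*√3)/(65 - (-24)*I*√3) + 37974 = (-92 + 24*I*√3)/(65 + 24*I*√3) + 37974 = 37974 + (-92 + 24*I*√3)/(65 + 24*I*√3)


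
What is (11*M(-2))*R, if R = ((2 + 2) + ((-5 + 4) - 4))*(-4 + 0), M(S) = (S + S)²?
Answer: 704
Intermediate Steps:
M(S) = 4*S² (M(S) = (2*S)² = 4*S²)
R = 4 (R = (4 + (-1 - 4))*(-4) = (4 - 5)*(-4) = -1*(-4) = 4)
(11*M(-2))*R = (11*(4*(-2)²))*4 = (11*(4*4))*4 = (11*16)*4 = 176*4 = 704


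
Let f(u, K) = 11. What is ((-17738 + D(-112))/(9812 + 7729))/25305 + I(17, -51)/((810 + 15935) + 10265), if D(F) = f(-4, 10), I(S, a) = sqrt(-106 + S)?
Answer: -5909/147958335 + I*sqrt(89)/27010 ≈ -3.9937e-5 + 0.00034928*I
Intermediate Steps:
D(F) = 11
((-17738 + D(-112))/(9812 + 7729))/25305 + I(17, -51)/((810 + 15935) + 10265) = ((-17738 + 11)/(9812 + 7729))/25305 + sqrt(-106 + 17)/((810 + 15935) + 10265) = -17727/17541*(1/25305) + sqrt(-89)/(16745 + 10265) = -17727*1/17541*(1/25305) + (I*sqrt(89))/27010 = -5909/5847*1/25305 + (I*sqrt(89))*(1/27010) = -5909/147958335 + I*sqrt(89)/27010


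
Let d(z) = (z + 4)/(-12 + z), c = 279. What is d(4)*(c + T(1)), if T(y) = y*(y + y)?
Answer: -281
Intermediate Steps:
d(z) = (4 + z)/(-12 + z)
T(y) = 2*y² (T(y) = y*(2*y) = 2*y²)
d(4)*(c + T(1)) = ((4 + 4)/(-12 + 4))*(279 + 2*1²) = (8/(-8))*(279 + 2*1) = (-⅛*8)*(279 + 2) = -1*281 = -281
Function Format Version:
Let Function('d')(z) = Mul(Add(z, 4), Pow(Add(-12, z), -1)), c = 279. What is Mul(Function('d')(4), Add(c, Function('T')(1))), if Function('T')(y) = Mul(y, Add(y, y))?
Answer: -281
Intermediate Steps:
Function('d')(z) = Mul(Pow(Add(-12, z), -1), Add(4, z)) (Function('d')(z) = Mul(Add(4, z), Pow(Add(-12, z), -1)) = Mul(Pow(Add(-12, z), -1), Add(4, z)))
Function('T')(y) = Mul(2, Pow(y, 2)) (Function('T')(y) = Mul(y, Mul(2, y)) = Mul(2, Pow(y, 2)))
Mul(Function('d')(4), Add(c, Function('T')(1))) = Mul(Mul(Pow(Add(-12, 4), -1), Add(4, 4)), Add(279, Mul(2, Pow(1, 2)))) = Mul(Mul(Pow(-8, -1), 8), Add(279, Mul(2, 1))) = Mul(Mul(Rational(-1, 8), 8), Add(279, 2)) = Mul(-1, 281) = -281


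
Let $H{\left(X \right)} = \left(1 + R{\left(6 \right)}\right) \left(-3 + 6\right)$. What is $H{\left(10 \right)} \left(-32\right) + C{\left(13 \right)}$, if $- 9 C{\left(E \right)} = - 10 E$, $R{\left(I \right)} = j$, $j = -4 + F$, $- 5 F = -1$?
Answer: $\frac{12746}{45} \approx 283.24$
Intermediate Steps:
$F = \frac{1}{5}$ ($F = \left(- \frac{1}{5}\right) \left(-1\right) = \frac{1}{5} \approx 0.2$)
$j = - \frac{19}{5}$ ($j = -4 + \frac{1}{5} = - \frac{19}{5} \approx -3.8$)
$R{\left(I \right)} = - \frac{19}{5}$
$H{\left(X \right)} = - \frac{42}{5}$ ($H{\left(X \right)} = \left(1 - \frac{19}{5}\right) \left(-3 + 6\right) = \left(- \frac{14}{5}\right) 3 = - \frac{42}{5}$)
$C{\left(E \right)} = \frac{10 E}{9}$ ($C{\left(E \right)} = - \frac{\left(-10\right) E}{9} = \frac{10 E}{9}$)
$H{\left(10 \right)} \left(-32\right) + C{\left(13 \right)} = \left(- \frac{42}{5}\right) \left(-32\right) + \frac{10}{9} \cdot 13 = \frac{1344}{5} + \frac{130}{9} = \frac{12746}{45}$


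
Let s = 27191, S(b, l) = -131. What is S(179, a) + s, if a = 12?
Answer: 27060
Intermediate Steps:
S(179, a) + s = -131 + 27191 = 27060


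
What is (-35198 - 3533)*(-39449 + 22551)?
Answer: 654476438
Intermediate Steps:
(-35198 - 3533)*(-39449 + 22551) = -38731*(-16898) = 654476438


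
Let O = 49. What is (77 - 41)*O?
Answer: 1764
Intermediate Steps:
(77 - 41)*O = (77 - 41)*49 = 36*49 = 1764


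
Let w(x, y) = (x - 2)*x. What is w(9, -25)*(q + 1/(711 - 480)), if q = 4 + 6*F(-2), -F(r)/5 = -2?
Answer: 44355/11 ≈ 4032.3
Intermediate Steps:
w(x, y) = x*(-2 + x) (w(x, y) = (-2 + x)*x = x*(-2 + x))
F(r) = 10 (F(r) = -5*(-2) = 10)
q = 64 (q = 4 + 6*10 = 4 + 60 = 64)
w(9, -25)*(q + 1/(711 - 480)) = (9*(-2 + 9))*(64 + 1/(711 - 480)) = (9*7)*(64 + 1/231) = 63*(64 + 1/231) = 63*(14785/231) = 44355/11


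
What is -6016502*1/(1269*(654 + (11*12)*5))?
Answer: -3008251/833733 ≈ -3.6082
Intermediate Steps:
-6016502*1/(1269*(654 + (11*12)*5)) = -6016502*1/(1269*(654 + 132*5)) = -6016502*1/(1269*(654 + 660)) = -6016502/(1269*1314) = -6016502/1667466 = -6016502*1/1667466 = -3008251/833733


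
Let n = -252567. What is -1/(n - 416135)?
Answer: 1/668702 ≈ 1.4954e-6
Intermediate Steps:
-1/(n - 416135) = -1/(-252567 - 416135) = -1/(-668702) = -1*(-1/668702) = 1/668702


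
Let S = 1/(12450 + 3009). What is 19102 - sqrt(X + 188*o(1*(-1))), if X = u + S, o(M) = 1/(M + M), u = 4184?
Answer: 19102 - sqrt(977431000749)/15459 ≈ 19038.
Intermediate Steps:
S = 1/15459 ≈ 6.4687e-5
o(M) = 1/(2*M)
X = 64680457/15459 (X = 4184 + 1/15459 = 64680457/15459 ≈ 4184.0)
19102 - sqrt(X + 188*o(1*(-1))) = 19102 - sqrt(64680457/15459 + 188*(1/(2*((1*(-1)))))) = 19102 - sqrt(64680457/15459 + 188*((1/2)/(-1))) = 19102 - sqrt(64680457/15459 + 188*((1/2)*(-1))) = 19102 - sqrt(64680457/15459 + 188*(-1/2)) = 19102 - sqrt(64680457/15459 - 94) = 19102 - sqrt(63227311/15459) = 19102 - sqrt(977431000749)/15459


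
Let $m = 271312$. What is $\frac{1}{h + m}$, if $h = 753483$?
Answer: $\frac{1}{1024795} \approx 9.758 \cdot 10^{-7}$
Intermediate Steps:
$\frac{1}{h + m} = \frac{1}{753483 + 271312} = \frac{1}{1024795}$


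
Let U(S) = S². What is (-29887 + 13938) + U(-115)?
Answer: -2724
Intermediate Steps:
(-29887 + 13938) + U(-115) = (-29887 + 13938) + (-115)² = -15949 + 13225 = -2724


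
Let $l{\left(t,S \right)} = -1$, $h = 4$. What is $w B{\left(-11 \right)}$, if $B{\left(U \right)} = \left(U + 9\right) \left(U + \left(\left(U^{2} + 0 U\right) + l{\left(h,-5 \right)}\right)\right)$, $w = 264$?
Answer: $-57552$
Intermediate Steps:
$B{\left(U \right)} = \left(9 + U\right) \left(-1 + U + U^{2}\right)$ ($B{\left(U \right)} = \left(U + 9\right) \left(U + \left(\left(U^{2} + 0 U\right) - 1\right)\right) = \left(9 + U\right) \left(U + \left(\left(U^{2} + 0\right) - 1\right)\right) = \left(9 + U\right) \left(U + \left(U^{2} - 1\right)\right) = \left(9 + U\right) \left(U + \left(-1 + U^{2}\right)\right) = \left(9 + U\right) \left(-1 + U + U^{2}\right)$)
$w B{\left(-11 \right)} = 264 \left(-9 + \left(-11\right)^{3} + 8 \left(-11\right) + 10 \left(-11\right)^{2}\right) = 264 \left(-9 - 1331 - 88 + 10 \cdot 121\right) = 264 \left(-9 - 1331 - 88 + 1210\right) = 264 \left(-218\right) = -57552$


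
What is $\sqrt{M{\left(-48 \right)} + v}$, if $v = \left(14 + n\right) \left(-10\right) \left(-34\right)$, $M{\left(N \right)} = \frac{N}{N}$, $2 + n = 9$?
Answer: $\sqrt{7141} \approx 84.504$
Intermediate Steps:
$n = 7$ ($n = -2 + 9 = 7$)
$M{\left(N \right)} = 1$
$v = 7140$ ($v = \left(14 + 7\right) \left(-10\right) \left(-34\right) = 21 \left(-10\right) \left(-34\right) = \left(-210\right) \left(-34\right) = 7140$)
$\sqrt{M{\left(-48 \right)} + v} = \sqrt{1 + 7140} = \sqrt{7141}$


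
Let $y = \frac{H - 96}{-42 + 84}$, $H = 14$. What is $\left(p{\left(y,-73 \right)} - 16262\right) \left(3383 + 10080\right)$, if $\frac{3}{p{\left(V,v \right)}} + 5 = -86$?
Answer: $- \frac{19923153235}{91} \approx -2.1894 \cdot 10^{8}$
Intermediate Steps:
$y = - \frac{41}{21}$ ($y = \frac{14 - 96}{-42 + 84} = - \frac{82}{42} = \left(-82\right) \frac{1}{42} = - \frac{41}{21} \approx -1.9524$)
$p{\left(V,v \right)} = - \frac{3}{91}$ ($p{\left(V,v \right)} = \frac{3}{-5 - 86} = \frac{3}{-91} = 3 \left(- \frac{1}{91}\right) = - \frac{3}{91}$)
$\left(p{\left(y,-73 \right)} - 16262\right) \left(3383 + 10080\right) = \left(- \frac{3}{91} - 16262\right) \left(3383 + 10080\right) = \left(- \frac{1479845}{91}\right) 13463 = - \frac{19923153235}{91}$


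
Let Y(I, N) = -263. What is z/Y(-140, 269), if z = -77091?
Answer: 77091/263 ≈ 293.12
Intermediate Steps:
z/Y(-140, 269) = -77091/(-263) = -77091*(-1/263) = 77091/263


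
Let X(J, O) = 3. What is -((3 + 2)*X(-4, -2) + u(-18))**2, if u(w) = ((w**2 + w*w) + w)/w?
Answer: -400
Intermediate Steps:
u(w) = (w + 2*w**2)/w (u(w) = ((w**2 + w**2) + w)/w = (2*w**2 + w)/w = (w + 2*w**2)/w)
-((3 + 2)*X(-4, -2) + u(-18))**2 = -((3 + 2)*3 + (1 + 2*(-18)))**2 = -(5*3 + (1 - 36))**2 = -(15 - 35)**2 = -1*(-20)**2 = -1*400 = -400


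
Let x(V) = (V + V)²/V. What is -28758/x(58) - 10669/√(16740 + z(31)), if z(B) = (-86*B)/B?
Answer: -14379/116 - 10669*√16654/16654 ≈ -206.63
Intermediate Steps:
z(B) = -86
x(V) = 4*V (x(V) = (2*V)²/V = (4*V²)/V = 4*V)
-28758/x(58) - 10669/√(16740 + z(31)) = -28758/(4*58) - 10669/√(16740 - 86) = -28758/232 - 10669*√16654/16654 = -28758*1/232 - 10669*√16654/16654 = -14379/116 - 10669*√16654/16654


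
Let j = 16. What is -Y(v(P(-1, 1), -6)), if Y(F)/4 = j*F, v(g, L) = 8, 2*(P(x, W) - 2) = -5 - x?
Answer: -512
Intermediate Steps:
P(x, W) = -½ - x/2 (P(x, W) = 2 + (-5 - x)/2 = 2 + (-5/2 - x/2) = -½ - x/2)
Y(F) = 64*F (Y(F) = 4*(16*F) = 64*F)
-Y(v(P(-1, 1), -6)) = -64*8 = -1*512 = -512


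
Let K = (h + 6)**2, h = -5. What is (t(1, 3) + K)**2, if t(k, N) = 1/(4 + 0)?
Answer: 25/16 ≈ 1.5625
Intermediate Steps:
t(k, N) = 1/4
K = 1 (K = (-5 + 6)**2 = 1**2 = 1)
(t(1, 3) + K)**2 = (1/4 + 1)**2 = (5/4)**2 = 25/16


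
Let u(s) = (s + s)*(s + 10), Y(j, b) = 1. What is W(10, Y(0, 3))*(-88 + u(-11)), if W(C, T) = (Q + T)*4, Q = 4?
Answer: -1320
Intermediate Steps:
W(C, T) = 16 + 4*T (W(C, T) = (4 + T)*4 = 16 + 4*T)
u(s) = 2*s*(10 + s) (u(s) = (2*s)*(10 + s) = 2*s*(10 + s))
W(10, Y(0, 3))*(-88 + u(-11)) = (16 + 4*1)*(-88 + 2*(-11)*(10 - 11)) = (16 + 4)*(-88 + 2*(-11)*(-1)) = 20*(-88 + 22) = 20*(-66) = -1320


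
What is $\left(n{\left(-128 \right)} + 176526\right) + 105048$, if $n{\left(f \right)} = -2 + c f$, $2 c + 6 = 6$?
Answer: $281572$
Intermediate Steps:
$c = 0$ ($c = -3 + \frac{1}{2} \cdot 6 = -3 + 3 = 0$)
$n{\left(f \right)} = -2$ ($n{\left(f \right)} = -2 + 0 f = -2 + 0 = -2$)
$\left(n{\left(-128 \right)} + 176526\right) + 105048 = \left(-2 + 176526\right) + 105048 = 176524 + 105048 = 281572$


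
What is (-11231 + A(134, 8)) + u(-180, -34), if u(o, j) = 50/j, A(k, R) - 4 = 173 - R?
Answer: -188079/17 ≈ -11063.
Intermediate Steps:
A(k, R) = 177 - R (A(k, R) = 4 + (173 - R) = 177 - R)
(-11231 + A(134, 8)) + u(-180, -34) = (-11231 + (177 - 1*8)) + 50/(-34) = (-11231 + (177 - 8)) + 50*(-1/34) = (-11231 + 169) - 25/17 = -11062 - 25/17 = -188079/17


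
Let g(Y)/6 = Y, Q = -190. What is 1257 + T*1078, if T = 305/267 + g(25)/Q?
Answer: 8306381/5073 ≈ 1637.4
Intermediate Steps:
g(Y) = 6*Y
T = 1790/5073 (T = 305/267 + (6*25)/(-190) = 305*(1/267) + 150*(-1/190) = 305/267 - 15/19 = 1790/5073 ≈ 0.35285)
1257 + T*1078 = 1257 + (1790/5073)*1078 = 1257 + 1929620/5073 = 8306381/5073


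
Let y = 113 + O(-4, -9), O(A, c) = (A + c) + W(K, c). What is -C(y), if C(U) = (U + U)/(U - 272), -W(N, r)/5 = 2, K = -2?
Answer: 90/91 ≈ 0.98901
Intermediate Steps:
W(N, r) = -10 (W(N, r) = -5*2 = -10)
O(A, c) = -10 + A + c (O(A, c) = (A + c) - 10 = -10 + A + c)
y = 90 (y = 113 + (-10 - 4 - 9) = 113 - 23 = 90)
C(U) = 2*U/(-272 + U) (C(U) = (2*U)/(-272 + U) = 2*U/(-272 + U))
-C(y) = -2*90/(-272 + 90) = -2*90/(-182) = -2*90*(-1)/182 = -1*(-90/91) = 90/91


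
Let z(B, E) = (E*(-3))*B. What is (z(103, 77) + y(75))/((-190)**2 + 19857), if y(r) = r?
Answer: -23718/55957 ≈ -0.42386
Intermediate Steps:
z(B, E) = -3*B*E (z(B, E) = (-3*E)*B = -3*B*E)
(z(103, 77) + y(75))/((-190)**2 + 19857) = (-3*103*77 + 75)/((-190)**2 + 19857) = (-23793 + 75)/(36100 + 19857) = -23718/55957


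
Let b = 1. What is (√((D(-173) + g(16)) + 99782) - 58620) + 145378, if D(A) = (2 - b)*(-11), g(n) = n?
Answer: 86758 + √99787 ≈ 87074.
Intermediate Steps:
D(A) = -11 (D(A) = (2 - 1*1)*(-11) = (2 - 1)*(-11) = 1*(-11) = -11)
(√((D(-173) + g(16)) + 99782) - 58620) + 145378 = (√((-11 + 16) + 99782) - 58620) + 145378 = (√(5 + 99782) - 58620) + 145378 = (√99787 - 58620) + 145378 = (-58620 + √99787) + 145378 = 86758 + √99787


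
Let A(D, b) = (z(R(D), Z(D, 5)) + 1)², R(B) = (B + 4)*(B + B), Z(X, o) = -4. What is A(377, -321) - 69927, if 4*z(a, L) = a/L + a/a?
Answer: 20624239801/64 ≈ 3.2225e+8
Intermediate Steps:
R(B) = 2*B*(4 + B) (R(B) = (4 + B)*(2*B) = 2*B*(4 + B))
z(a, L) = ¼ + a/(4*L) (z(a, L) = (a/L + a/a)/4 = (a/L + 1)/4 = (1 + a/L)/4 = ¼ + a/(4*L))
A(D, b) = (5/4 - D*(4 + D)/8)² (A(D, b) = ((¼)*(-4 + 2*D*(4 + D))/(-4) + 1)² = ((¼)*(-¼)*(-4 + 2*D*(4 + D)) + 1)² = ((¼ - D*(4 + D)/8) + 1)² = (5/4 - D*(4 + D)/8)²)
A(377, -321) - 69927 = (10 - 1*377*(4 + 377))²/64 - 69927 = (10 - 1*377*381)²/64 - 69927 = (10 - 143637)²/64 - 69927 = (1/64)*(-143627)² - 69927 = (1/64)*20628715129 - 69927 = 20628715129/64 - 69927 = 20624239801/64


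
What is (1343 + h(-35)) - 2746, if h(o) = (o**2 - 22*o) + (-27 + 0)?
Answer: 565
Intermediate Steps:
h(o) = -27 + o**2 - 22*o (h(o) = (o**2 - 22*o) - 27 = -27 + o**2 - 22*o)
(1343 + h(-35)) - 2746 = (1343 + (-27 + (-35)**2 - 22*(-35))) - 2746 = (1343 + (-27 + 1225 + 770)) - 2746 = (1343 + 1968) - 2746 = 3311 - 2746 = 565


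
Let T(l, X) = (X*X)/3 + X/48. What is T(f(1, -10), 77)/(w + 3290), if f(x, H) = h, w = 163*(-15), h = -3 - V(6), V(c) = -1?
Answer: 31647/13520 ≈ 2.3408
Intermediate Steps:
h = -2 (h = -3 - 1*(-1) = -3 + 1 = -2)
w = -2445
f(x, H) = -2
T(l, X) = X**2/3 + X/48 (T(l, X) = X**2*(1/3) + X*(1/48) = X**2/3 + X/48)
T(f(1, -10), 77)/(w + 3290) = ((1/48)*77*(1 + 16*77))/(-2445 + 3290) = ((1/48)*77*(1 + 1232))/845 = ((1/48)*77*1233)*(1/845) = (31647/16)*(1/845) = 31647/13520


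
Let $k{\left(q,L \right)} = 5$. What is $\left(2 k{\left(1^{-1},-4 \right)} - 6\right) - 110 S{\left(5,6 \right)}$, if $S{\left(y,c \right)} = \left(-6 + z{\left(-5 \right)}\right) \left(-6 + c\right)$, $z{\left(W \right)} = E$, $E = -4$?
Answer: $4$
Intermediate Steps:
$z{\left(W \right)} = -4$
$S{\left(y,c \right)} = 60 - 10 c$ ($S{\left(y,c \right)} = \left(-6 - 4\right) \left(-6 + c\right) = - 10 \left(-6 + c\right) = 60 - 10 c$)
$\left(2 k{\left(1^{-1},-4 \right)} - 6\right) - 110 S{\left(5,6 \right)} = \left(2 \cdot 5 - 6\right) - 110 \left(60 - 60\right) = \left(10 - 6\right) - 110 \left(60 - 60\right) = 4 - 0 = 4 + 0 = 4$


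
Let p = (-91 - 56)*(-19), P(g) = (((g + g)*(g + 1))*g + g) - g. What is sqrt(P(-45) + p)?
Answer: I*sqrt(175407) ≈ 418.82*I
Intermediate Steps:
P(g) = 2*g**2*(1 + g) (P(g) = (((2*g)*(1 + g))*g + g) - g = ((2*g*(1 + g))*g + g) - g = (2*g**2*(1 + g) + g) - g = (g + 2*g**2*(1 + g)) - g = 2*g**2*(1 + g))
p = 2793 (p = -147*(-19) = 2793)
sqrt(P(-45) + p) = sqrt(2*(-45)**2*(1 - 45) + 2793) = sqrt(2*2025*(-44) + 2793) = sqrt(-178200 + 2793) = sqrt(-175407) = I*sqrt(175407)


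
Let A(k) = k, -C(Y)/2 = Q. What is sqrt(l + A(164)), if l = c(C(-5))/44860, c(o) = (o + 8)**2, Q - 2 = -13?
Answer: 17*sqrt(2855339)/2243 ≈ 12.807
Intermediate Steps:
Q = -11 (Q = 2 - 13 = -11)
C(Y) = 22 (C(Y) = -2*(-11) = 22)
c(o) = (8 + o)**2
l = 45/2243 (l = (8 + 22)**2/44860 = 30**2*(1/44860) = 900*(1/44860) = 45/2243 ≈ 0.020062)
sqrt(l + A(164)) = sqrt(45/2243 + 164) = sqrt(367897/2243) = 17*sqrt(2855339)/2243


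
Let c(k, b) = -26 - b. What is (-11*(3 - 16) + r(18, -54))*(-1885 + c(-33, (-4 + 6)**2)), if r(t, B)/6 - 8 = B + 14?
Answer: 93835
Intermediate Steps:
r(t, B) = 132 + 6*B (r(t, B) = 48 + 6*(B + 14) = 48 + 6*(14 + B) = 48 + (84 + 6*B) = 132 + 6*B)
(-11*(3 - 16) + r(18, -54))*(-1885 + c(-33, (-4 + 6)**2)) = (-11*(3 - 16) + (132 + 6*(-54)))*(-1885 + (-26 - (-4 + 6)**2)) = (-11*(-13) + (132 - 324))*(-1885 + (-26 - 1*2**2)) = (143 - 192)*(-1885 + (-26 - 1*4)) = -49*(-1885 + (-26 - 4)) = -49*(-1885 - 30) = -49*(-1915) = 93835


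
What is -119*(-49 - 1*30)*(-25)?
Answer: -235025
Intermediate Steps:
-119*(-49 - 1*30)*(-25) = -119*(-49 - 30)*(-25) = -119*(-79)*(-25) = 9401*(-25) = -235025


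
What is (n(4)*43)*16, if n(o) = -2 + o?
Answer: 1376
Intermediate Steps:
(n(4)*43)*16 = ((-2 + 4)*43)*16 = (2*43)*16 = 86*16 = 1376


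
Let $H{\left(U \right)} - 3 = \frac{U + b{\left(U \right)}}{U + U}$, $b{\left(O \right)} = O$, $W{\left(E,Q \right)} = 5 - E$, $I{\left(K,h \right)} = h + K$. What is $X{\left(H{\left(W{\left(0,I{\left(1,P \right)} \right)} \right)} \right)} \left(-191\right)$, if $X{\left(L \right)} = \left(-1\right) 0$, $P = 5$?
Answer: $0$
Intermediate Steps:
$I{\left(K,h \right)} = K + h$
$H{\left(U \right)} = 4$ ($H{\left(U \right)} = 3 + \frac{U + U}{U + U} = 3 + \frac{2 U}{2 U} = 3 + 2 U \frac{1}{2 U} = 3 + 1 = 4$)
$X{\left(L \right)} = 0$
$X{\left(H{\left(W{\left(0,I{\left(1,P \right)} \right)} \right)} \right)} \left(-191\right) = 0 \left(-191\right) = 0$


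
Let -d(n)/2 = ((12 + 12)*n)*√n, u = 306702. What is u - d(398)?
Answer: 306702 + 19104*√398 ≈ 6.8783e+5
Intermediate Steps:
d(n) = -48*n^(3/2) (d(n) = -2*(12 + 12)*n*√n = -2*24*n*√n = -48*n^(3/2))
u - d(398) = 306702 - (-48)*398^(3/2) = 306702 - (-48)*398*√398 = 306702 - (-19104)*√398 = 306702 + 19104*√398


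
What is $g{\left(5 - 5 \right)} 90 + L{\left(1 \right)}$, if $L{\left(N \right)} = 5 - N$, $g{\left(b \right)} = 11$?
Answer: $994$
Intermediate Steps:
$g{\left(5 - 5 \right)} 90 + L{\left(1 \right)} = 11 \cdot 90 + \left(5 - 1\right) = 990 + \left(5 - 1\right) = 990 + 4 = 994$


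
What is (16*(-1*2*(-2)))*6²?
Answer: 2304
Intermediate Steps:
(16*(-1*2*(-2)))*6² = (16*(-2*(-2)))*36 = (16*4)*36 = 64*36 = 2304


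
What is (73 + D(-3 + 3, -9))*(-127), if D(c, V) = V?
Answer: -8128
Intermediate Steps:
(73 + D(-3 + 3, -9))*(-127) = (73 - 9)*(-127) = 64*(-127) = -8128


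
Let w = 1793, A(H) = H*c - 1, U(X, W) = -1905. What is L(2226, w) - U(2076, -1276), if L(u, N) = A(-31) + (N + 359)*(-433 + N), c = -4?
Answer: 2928748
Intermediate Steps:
A(H) = -1 - 4*H (A(H) = H*(-4) - 1 = -4*H - 1 = -1 - 4*H)
L(u, N) = 123 + (-433 + N)*(359 + N) (L(u, N) = (-1 - 4*(-31)) + (N + 359)*(-433 + N) = (-1 + 124) + (359 + N)*(-433 + N) = 123 + (-433 + N)*(359 + N))
L(2226, w) - U(2076, -1276) = (-155324 + 1793² - 74*1793) - 1*(-1905) = (-155324 + 3214849 - 132682) + 1905 = 2926843 + 1905 = 2928748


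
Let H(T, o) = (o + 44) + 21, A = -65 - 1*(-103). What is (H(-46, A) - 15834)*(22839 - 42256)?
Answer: 305448827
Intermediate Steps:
A = 38 (A = -65 + 103 = 38)
H(T, o) = 65 + o (H(T, o) = (44 + o) + 21 = 65 + o)
(H(-46, A) - 15834)*(22839 - 42256) = ((65 + 38) - 15834)*(22839 - 42256) = (103 - 15834)*(-19417) = -15731*(-19417) = 305448827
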